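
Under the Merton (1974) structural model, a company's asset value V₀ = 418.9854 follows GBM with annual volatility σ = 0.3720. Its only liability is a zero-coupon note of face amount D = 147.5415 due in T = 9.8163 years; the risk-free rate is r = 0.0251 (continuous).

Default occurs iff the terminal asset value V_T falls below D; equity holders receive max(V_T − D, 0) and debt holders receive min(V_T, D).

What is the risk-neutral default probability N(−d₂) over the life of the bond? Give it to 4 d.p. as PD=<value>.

d₁ = [ln(V₀/D) + (r + σ²/2)T] / (σ√T)
   = [ln(418.9854/147.5415) + (0.0251 + 0.5·0.3720²)·9.8163] / (0.3720·√9.8163)
   = [1.043727 + 0.925599] / 1.165512 = 1.689665
d₂ = d₁ − σ√T = 1.689665 − 1.165512 = 0.524153
risk-neutral PD = N(−d₂) = N(-0.524153) = 0.300086

PD=0.3001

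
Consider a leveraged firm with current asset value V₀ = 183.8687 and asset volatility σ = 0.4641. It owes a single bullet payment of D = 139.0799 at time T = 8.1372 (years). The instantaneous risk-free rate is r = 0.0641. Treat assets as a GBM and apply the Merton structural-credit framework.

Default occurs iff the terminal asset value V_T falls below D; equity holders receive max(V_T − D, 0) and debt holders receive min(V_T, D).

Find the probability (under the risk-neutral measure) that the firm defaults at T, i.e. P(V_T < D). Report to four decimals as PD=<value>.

PD=0.5228

d₁ = [ln(V₀/D) + (r + σ²/2)T] / (σ√T)
   = [ln(183.8687/139.0799) + (0.0641 + 0.5·0.4641²)·8.1372] / (0.4641·√8.1372)
   = [0.279173 + 1.397925] / 1.323881 = 1.266804
d₂ = d₁ − σ√T = 1.266804 − 1.323881 = -0.057077
risk-neutral PD = N(−d₂) = N(0.057077) = 0.522758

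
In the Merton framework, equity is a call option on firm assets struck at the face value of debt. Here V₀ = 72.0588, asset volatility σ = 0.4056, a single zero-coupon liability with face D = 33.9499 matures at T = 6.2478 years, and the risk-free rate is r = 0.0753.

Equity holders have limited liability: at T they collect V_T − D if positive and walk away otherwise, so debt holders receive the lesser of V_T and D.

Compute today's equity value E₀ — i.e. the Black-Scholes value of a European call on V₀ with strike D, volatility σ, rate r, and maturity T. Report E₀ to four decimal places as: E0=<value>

E0=52.8628

d₁ = [ln(V₀/D) + (r + σ²/2)T] / (σ√T)
   = [ln(72.0588/33.9499) + (0.0753 + 0.5·0.4056²)·6.2478] / (0.4056·√6.2478)
   = [0.752597 + 0.984376] / 1.013822 = 1.713293
d₂ = d₁ − σ√T = 1.713293 − 1.013822 = 0.699471
N(d₁) = 0.956671,  N(d₂) = 0.757871,  e^(−rT) = 0.624715
E₀ = V₀·N(d₁) − D·e^(−rT)·N(d₂)
   = 72.0588·0.956671 − 33.9499·0.624715·0.757871 = 52.862834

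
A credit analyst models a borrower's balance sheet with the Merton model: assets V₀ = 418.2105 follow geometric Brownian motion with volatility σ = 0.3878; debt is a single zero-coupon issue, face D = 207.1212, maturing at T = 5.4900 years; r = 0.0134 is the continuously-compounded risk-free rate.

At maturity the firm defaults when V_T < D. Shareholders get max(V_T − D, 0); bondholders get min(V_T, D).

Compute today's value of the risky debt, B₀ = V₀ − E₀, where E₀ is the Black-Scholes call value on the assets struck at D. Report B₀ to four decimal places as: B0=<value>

d₁ = [ln(V₀/D) + (r + σ²/2)T] / (σ√T)
   = [ln(418.2105/207.1212) + (0.0134 + 0.5·0.3878²)·5.4900] / (0.3878·√5.4900)
   = [0.702681 + 0.486383] / 0.908644 = 1.308613
d₂ = d₁ − σ√T = 1.308613 − 0.908644 = 0.399969
N(d₁) = 0.904667,  N(d₂) = 0.655410,  e^(−rT) = 0.929075
E₀ = V₀·N(d₁) − D·e^(−rT)·N(d₂)
   = 418.2105·0.904667 − 207.1212·0.929075·0.655410 = 252.220055
B₀ = V₀ − E₀ = 418.2105 − 252.220055 = 165.990445

B0=165.9904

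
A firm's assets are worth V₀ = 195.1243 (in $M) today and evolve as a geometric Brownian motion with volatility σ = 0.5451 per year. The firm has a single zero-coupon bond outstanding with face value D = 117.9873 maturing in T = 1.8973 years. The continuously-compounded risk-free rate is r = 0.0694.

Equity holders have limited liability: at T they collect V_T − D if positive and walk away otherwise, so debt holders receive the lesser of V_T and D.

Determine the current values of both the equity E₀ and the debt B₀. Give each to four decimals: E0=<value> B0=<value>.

E0=103.0329 B0=92.0914

d₁ = [ln(V₀/D) + (r + σ²/2)T] / (σ√T)
   = [ln(195.1243/117.9873) + (0.0694 + 0.5·0.5451²)·1.8973] / (0.5451·√1.8973)
   = [0.503060 + 0.413549] / 0.750834 = 1.220787
d₂ = d₁ − σ√T = 1.220787 − 0.750834 = 0.469952
N(d₁) = 0.888917,  N(d₂) = 0.680805,  e^(−rT) = 0.876628
E₀ = V₀·N(d₁) − D·e^(−rT)·N(d₂)
   = 195.1243·0.888917 − 117.9873·0.876628·0.680805 = 103.032868
B₀ = V₀ − E₀ = 195.1243 − 103.032868 = 92.091432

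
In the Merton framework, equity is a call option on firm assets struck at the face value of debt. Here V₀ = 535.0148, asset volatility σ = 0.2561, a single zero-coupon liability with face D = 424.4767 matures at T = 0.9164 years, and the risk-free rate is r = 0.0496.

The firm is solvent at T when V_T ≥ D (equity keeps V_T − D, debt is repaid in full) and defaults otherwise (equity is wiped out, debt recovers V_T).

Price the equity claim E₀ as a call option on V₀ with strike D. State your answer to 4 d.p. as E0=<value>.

d₁ = [ln(V₀/D) + (r + σ²/2)T] / (σ√T)
   = [ln(535.0148/424.4767) + (0.0496 + 0.5·0.2561²)·0.9164] / (0.2561·√0.9164)
   = [0.231437 + 0.075505] / 0.245161 = 1.252003
d₂ = d₁ − σ√T = 1.252003 − 0.245161 = 1.006841
N(d₁) = 0.894716,  N(d₂) = 0.842995,  e^(−rT) = 0.955564
E₀ = V₀·N(d₁) − D·e^(−rT)·N(d₂)
   = 535.0148·0.894716 − 424.4767·0.955564·0.842995 = 136.755122

E0=136.7551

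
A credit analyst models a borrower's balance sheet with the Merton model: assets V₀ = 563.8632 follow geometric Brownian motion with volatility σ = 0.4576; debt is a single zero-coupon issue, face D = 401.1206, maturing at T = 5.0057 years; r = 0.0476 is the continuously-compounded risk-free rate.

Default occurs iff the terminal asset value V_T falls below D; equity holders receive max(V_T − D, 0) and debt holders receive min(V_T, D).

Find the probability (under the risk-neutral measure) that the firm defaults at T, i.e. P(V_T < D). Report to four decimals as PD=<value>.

d₁ = [ln(V₀/D) + (r + σ²/2)T] / (σ√T)
   = [ln(563.8632/401.1206) + (0.0476 + 0.5·0.4576²)·5.0057] / (0.4576·√5.0057)
   = [0.340550 + 0.762363] / 1.023808 = 1.077265
d₂ = d₁ − σ√T = 1.077265 − 1.023808 = 0.053457
risk-neutral PD = N(−d₂) = N(-0.053457) = 0.478684

PD=0.4787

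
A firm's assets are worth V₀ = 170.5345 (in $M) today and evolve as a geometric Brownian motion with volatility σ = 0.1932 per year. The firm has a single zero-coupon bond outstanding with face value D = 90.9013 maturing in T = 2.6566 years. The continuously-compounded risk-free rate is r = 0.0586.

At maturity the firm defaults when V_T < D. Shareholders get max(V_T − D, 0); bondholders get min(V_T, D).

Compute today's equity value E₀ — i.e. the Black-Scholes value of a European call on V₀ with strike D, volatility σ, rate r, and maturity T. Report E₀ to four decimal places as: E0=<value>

d₁ = [ln(V₀/D) + (r + σ²/2)T] / (σ√T)
   = [ln(170.5345/90.9013) + (0.0586 + 0.5·0.1932²)·2.6566] / (0.1932·√2.6566)
   = [0.629163 + 0.205257] / 0.314898 = 2.649810
d₂ = d₁ − σ√T = 2.649810 − 0.314898 = 2.334912
N(d₁) = 0.995973,  N(d₂) = 0.990226,  e^(−rT) = 0.855836
E₀ = V₀·N(d₁) − D·e^(−rT)·N(d₂)
   = 170.5345·0.995973 − 90.9013·0.855836·0.990226 = 92.811582

E0=92.8116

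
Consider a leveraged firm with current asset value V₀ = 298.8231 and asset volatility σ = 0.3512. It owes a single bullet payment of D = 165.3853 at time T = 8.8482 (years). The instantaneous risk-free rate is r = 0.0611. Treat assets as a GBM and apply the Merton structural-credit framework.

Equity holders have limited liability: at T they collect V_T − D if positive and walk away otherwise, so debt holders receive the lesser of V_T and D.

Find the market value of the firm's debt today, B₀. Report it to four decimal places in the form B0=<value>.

B0=84.8241

d₁ = [ln(V₀/D) + (r + σ²/2)T] / (σ√T)
   = [ln(298.8231/165.3853) + (0.0611 + 0.5·0.3512²)·8.8482] / (0.3512·√8.8482)
   = [0.591574 + 1.086300] / 1.044677 = 1.606117
d₂ = d₁ − σ√T = 1.606117 − 1.044677 = 0.561441
N(d₁) = 0.945876,  N(d₂) = 0.712751,  e^(−rT) = 0.582384
E₀ = V₀·N(d₁) − D·e^(−rT)·N(d₂)
   = 298.8231·0.945876 − 165.3853·0.582384·0.712751 = 213.998954
B₀ = V₀ − E₀ = 298.8231 − 213.998954 = 84.824146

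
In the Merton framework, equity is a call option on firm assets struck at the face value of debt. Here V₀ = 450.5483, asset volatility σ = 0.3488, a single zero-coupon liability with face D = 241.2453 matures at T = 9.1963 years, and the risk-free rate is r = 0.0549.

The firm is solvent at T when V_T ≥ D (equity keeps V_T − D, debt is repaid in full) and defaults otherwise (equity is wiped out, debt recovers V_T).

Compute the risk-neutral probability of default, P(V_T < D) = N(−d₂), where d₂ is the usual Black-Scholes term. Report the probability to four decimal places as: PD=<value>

d₁ = [ln(V₀/D) + (r + σ²/2)T] / (σ√T)
   = [ln(450.5483/241.2453) + (0.0549 + 0.5·0.3488²)·9.1963] / (0.3488·√9.1963)
   = [0.624651 + 1.064294] / 1.057750 = 1.596734
d₂ = d₁ − σ√T = 1.596734 − 1.057750 = 0.538984
risk-neutral PD = N(−d₂) = N(-0.538984) = 0.294949

PD=0.2949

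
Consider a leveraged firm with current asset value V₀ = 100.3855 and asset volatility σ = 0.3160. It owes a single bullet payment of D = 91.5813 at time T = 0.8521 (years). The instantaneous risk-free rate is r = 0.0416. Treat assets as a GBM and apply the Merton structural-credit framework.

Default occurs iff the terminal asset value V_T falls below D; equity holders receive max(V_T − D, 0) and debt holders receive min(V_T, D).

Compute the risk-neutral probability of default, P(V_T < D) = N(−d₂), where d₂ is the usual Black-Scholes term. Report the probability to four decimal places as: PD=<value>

d₁ = [ln(V₀/D) + (r + σ²/2)T] / (σ√T)
   = [ln(100.3855/91.5813) + (0.0416 + 0.5·0.3160²)·0.8521] / (0.3160·√0.8521)
   = [0.091791 + 0.077991] / 0.291697 = 0.582048
d₂ = d₁ − σ√T = 0.582048 − 0.291697 = 0.290350
risk-neutral PD = N(−d₂) = N(-0.290350) = 0.385774

PD=0.3858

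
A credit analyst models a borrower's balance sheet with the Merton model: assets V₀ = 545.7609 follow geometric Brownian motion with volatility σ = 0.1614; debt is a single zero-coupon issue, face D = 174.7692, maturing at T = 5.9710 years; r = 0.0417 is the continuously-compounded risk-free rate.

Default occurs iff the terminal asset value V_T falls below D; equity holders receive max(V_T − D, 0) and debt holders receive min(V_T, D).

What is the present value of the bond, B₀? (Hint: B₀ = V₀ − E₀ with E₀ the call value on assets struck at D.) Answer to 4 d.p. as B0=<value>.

B0=136.2421

d₁ = [ln(V₀/D) + (r + σ²/2)T] / (σ√T)
   = [ln(545.7609/174.7692) + (0.0417 + 0.5·0.1614²)·5.9710] / (0.1614·√5.9710)
   = [1.138715 + 0.326763] / 0.394391 = 3.715798
d₂ = d₁ − σ√T = 3.715798 − 0.394391 = 3.321407
N(d₁) = 0.999899,  N(d₂) = 0.999552,  e^(−rT) = 0.779587
E₀ = V₀·N(d₁) − D·e^(−rT)·N(d₂)
   = 545.7609·0.999899 − 174.7692·0.779587·0.999552 = 409.518804
B₀ = V₀ − E₀ = 545.7609 − 409.518804 = 136.242096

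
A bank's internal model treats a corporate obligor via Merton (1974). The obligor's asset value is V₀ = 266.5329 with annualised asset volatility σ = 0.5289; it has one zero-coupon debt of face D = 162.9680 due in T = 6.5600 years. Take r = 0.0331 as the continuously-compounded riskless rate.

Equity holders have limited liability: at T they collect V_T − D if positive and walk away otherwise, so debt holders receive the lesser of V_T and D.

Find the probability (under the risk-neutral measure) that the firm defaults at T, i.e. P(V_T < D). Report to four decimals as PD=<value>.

PD=0.5611

d₁ = [ln(V₀/D) + (r + σ²/2)T] / (σ√T)
   = [ln(266.5329/162.9680) + (0.0331 + 0.5·0.5289²)·6.5600] / (0.5289·√6.5600)
   = [0.491944 + 1.134667] / 1.354645 = 1.200766
d₂ = d₁ − σ√T = 1.200766 − 1.354645 = -0.153879
risk-neutral PD = N(−d₂) = N(0.153879) = 0.561148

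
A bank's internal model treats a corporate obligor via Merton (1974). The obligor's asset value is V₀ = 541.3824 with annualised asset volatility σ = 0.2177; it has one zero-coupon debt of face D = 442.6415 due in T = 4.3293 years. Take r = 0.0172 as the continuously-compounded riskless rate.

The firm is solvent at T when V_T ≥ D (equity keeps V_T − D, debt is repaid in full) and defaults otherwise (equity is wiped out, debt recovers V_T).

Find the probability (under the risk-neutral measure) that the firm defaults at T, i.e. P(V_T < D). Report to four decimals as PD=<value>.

PD=0.3511

d₁ = [ln(V₀/D) + (r + σ²/2)T] / (σ√T)
   = [ln(541.3824/442.6415) + (0.0172 + 0.5·0.2177²)·4.3293] / (0.2177·√4.3293)
   = [0.201366 + 0.177054] / 0.452968 = 0.835423
d₂ = d₁ − σ√T = 0.835423 − 0.452968 = 0.382455
risk-neutral PD = N(−d₂) = N(-0.382455) = 0.351062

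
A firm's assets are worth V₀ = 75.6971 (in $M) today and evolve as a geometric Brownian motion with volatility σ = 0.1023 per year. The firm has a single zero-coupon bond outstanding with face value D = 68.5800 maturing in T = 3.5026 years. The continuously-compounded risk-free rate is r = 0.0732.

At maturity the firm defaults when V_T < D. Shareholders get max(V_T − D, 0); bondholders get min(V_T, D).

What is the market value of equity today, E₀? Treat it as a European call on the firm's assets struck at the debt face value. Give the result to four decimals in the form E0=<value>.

E0=22.7773

d₁ = [ln(V₀/D) + (r + σ²/2)T] / (σ√T)
   = [ln(75.6971/68.5800) + (0.0732 + 0.5·0.1023²)·3.5026] / (0.1023·√3.5026)
   = [0.098739 + 0.274718] / 0.191457 = 1.950607
d₂ = d₁ − σ√T = 1.950607 − 0.191457 = 1.759150
N(d₁) = 0.974448,  N(d₂) = 0.960724,  e^(−rT) = 0.773840
E₀ = V₀·N(d₁) − D·e^(−rT)·N(d₂)
   = 75.6971·0.974448 − 68.5800·0.773840·0.960724 = 22.777332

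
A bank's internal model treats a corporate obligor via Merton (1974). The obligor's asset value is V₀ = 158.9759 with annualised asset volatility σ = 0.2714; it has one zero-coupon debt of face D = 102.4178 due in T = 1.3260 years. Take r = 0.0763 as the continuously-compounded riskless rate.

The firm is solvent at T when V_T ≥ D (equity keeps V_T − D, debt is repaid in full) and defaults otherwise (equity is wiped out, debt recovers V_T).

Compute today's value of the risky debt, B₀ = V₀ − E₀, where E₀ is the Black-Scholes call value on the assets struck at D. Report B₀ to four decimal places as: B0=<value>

B0=91.9255

d₁ = [ln(V₀/D) + (r + σ²/2)T] / (σ√T)
   = [ln(158.9759/102.4178) + (0.0763 + 0.5·0.2714²)·1.3260] / (0.2714·√1.3260)
   = [0.439692 + 0.150009] / 0.312523 = 1.886906
d₂ = d₁ − σ√T = 1.886906 − 0.312523 = 1.574384
N(d₁) = 0.970414,  N(d₂) = 0.942301,  e^(−rT) = 0.903776
E₀ = V₀·N(d₁) − D·e^(−rT)·N(d₂)
   = 158.9759·0.970414 − 102.4178·0.903776·0.942301 = 67.050436
B₀ = V₀ − E₀ = 158.9759 − 67.050436 = 91.925464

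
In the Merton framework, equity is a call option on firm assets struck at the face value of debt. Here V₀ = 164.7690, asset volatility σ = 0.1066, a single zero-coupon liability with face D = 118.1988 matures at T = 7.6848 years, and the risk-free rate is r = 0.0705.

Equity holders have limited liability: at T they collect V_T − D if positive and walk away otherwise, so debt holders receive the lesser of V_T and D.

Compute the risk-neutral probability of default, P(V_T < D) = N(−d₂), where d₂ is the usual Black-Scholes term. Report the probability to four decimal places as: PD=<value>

PD=0.0025

d₁ = [ln(V₀/D) + (r + σ²/2)T] / (σ√T)
   = [ln(164.7690/118.1988) + (0.0705 + 0.5·0.1066²)·7.6848] / (0.1066·√7.6848)
   = [0.332177 + 0.585442] / 0.295511 = 3.105193
d₂ = d₁ − σ√T = 3.105193 − 0.295511 = 2.809682
risk-neutral PD = N(−d₂) = N(-2.809682) = 0.002480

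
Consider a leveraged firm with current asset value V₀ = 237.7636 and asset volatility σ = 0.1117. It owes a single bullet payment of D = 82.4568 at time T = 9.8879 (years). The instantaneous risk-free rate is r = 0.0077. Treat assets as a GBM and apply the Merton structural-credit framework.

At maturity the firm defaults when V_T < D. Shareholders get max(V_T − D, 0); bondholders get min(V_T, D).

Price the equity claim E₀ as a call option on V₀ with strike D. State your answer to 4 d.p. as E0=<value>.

d₁ = [ln(V₀/D) + (r + σ²/2)T] / (σ√T)
   = [ln(237.7636/82.4568) + (0.0077 + 0.5·0.1117²)·9.8879] / (0.1117·√9.8879)
   = [1.059002 + 0.137822] / 0.351241 = 3.407416
d₂ = d₁ − σ√T = 3.407416 − 0.351241 = 3.056175
N(d₁) = 0.999672,  N(d₂) = 0.998879,  e^(−rT) = 0.926689
E₀ = V₀·N(d₁) − D·e^(−rT)·N(d₂)
   = 237.7636·0.999672 − 82.4568·0.926689·0.998879 = 161.359444

E0=161.3594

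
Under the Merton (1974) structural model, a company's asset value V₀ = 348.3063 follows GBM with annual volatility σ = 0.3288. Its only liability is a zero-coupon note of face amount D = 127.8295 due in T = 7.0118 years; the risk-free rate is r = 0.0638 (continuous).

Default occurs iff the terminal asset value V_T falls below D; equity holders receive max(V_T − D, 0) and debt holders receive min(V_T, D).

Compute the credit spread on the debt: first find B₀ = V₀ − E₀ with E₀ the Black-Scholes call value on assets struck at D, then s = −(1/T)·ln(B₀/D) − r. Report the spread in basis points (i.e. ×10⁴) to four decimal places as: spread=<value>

d₁ = [ln(V₀/D) + (r + σ²/2)T] / (σ√T)
   = [ln(348.3063/127.8295) + (0.0638 + 0.5·0.3288²)·7.0118] / (0.3288·√7.0118)
   = [1.002385 + 0.826374] / 0.870656 = 2.100438
d₂ = d₁ − σ√T = 2.100438 − 0.870656 = 1.229782
N(d₁) = 0.982155,  N(d₂) = 0.890611,  e^(−rT) = 0.639318
E₀ = V₀·N(d₁) − D·e^(−rT)·N(d₂)
   = 348.3063·0.982155 − 127.8295·0.639318·0.890611 = 269.306687
B₀ = V₀ − E₀ = 348.3063 − 269.306687 = 78.999613
spread = −(1/T)·ln(B₀/D) − r = −(1/7.0118)·ln(78.999613/127.8295) − 0.0638 = 0.00483493
in basis points: 0.00483493 × 10⁴ = 48.3493 bp

spread=48.3493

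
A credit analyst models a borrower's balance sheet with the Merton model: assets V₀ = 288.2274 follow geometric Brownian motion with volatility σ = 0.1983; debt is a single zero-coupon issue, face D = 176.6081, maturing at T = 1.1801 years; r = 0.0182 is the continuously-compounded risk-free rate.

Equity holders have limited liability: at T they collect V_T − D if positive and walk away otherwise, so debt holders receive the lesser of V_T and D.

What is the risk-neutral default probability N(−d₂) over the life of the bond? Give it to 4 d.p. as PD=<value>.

PD=0.0117

d₁ = [ln(V₀/D) + (r + σ²/2)T] / (σ√T)
   = [ln(288.2274/176.6081) + (0.0182 + 0.5·0.1983²)·1.1801] / (0.1983·√1.1801)
   = [0.489817 + 0.044680] / 0.215418 = 2.481207
d₂ = d₁ − σ√T = 2.481207 − 0.215418 = 2.265789
risk-neutral PD = N(−d₂) = N(-2.265789) = 0.011732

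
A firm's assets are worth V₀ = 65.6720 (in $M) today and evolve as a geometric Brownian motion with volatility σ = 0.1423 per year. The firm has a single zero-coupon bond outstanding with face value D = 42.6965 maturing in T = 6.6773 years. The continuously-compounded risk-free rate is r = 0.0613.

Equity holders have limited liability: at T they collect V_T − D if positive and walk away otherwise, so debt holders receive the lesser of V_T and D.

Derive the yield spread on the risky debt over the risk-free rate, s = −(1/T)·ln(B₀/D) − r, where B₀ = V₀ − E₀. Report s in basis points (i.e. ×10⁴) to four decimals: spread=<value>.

spread=3.1744

d₁ = [ln(V₀/D) + (r + σ²/2)T] / (σ√T)
   = [ln(65.6720/42.6965) + (0.0613 + 0.5·0.1423²)·6.6773] / (0.1423·√6.6773)
   = [0.430556 + 0.476924] / 0.367710 = 2.467922
d₂ = d₁ − σ√T = 2.467922 − 0.367710 = 2.100212
N(d₁) = 0.993205,  N(d₂) = 0.982145,  e^(−rT) = 0.664103
E₀ = V₀·N(d₁) − D·e^(−rT)·N(d₂)
   = 65.6720·0.993205 − 42.6965·0.664103·0.982145 = 37.377177
B₀ = V₀ − E₀ = 65.6720 − 37.377177 = 28.294823
spread = −(1/T)·ln(B₀/D) − r = −(1/6.6773)·ln(28.294823/42.6965) − 0.0613 = 0.00031744
in basis points: 0.00031744 × 10⁴ = 3.1744 bp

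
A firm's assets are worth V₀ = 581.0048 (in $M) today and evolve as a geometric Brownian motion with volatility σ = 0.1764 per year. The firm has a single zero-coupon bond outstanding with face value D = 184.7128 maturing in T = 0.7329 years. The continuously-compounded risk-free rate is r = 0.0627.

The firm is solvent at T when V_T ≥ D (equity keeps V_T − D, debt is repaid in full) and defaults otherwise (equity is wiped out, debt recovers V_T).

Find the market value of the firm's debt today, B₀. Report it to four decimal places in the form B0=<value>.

d₁ = [ln(V₀/D) + (r + σ²/2)T] / (σ√T)
   = [ln(581.0048/184.7128) + (0.0627 + 0.5·0.1764²)·0.7329] / (0.1764·√0.7329)
   = [1.145957 + 0.057356] / 0.151015 = 7.968150
d₂ = d₁ − σ√T = 7.968150 − 0.151015 = 7.817134
N(d₁) = 1.000000,  N(d₂) = 1.000000,  e^(−rT) = 0.955087
E₀ = V₀·N(d₁) − D·e^(−rT)·N(d₂)
   = 581.0048·1.000000 − 184.7128·0.955087·1.000000 = 404.588004
B₀ = V₀ − E₀ = 581.0048 − 404.588004 = 176.416796

B0=176.4168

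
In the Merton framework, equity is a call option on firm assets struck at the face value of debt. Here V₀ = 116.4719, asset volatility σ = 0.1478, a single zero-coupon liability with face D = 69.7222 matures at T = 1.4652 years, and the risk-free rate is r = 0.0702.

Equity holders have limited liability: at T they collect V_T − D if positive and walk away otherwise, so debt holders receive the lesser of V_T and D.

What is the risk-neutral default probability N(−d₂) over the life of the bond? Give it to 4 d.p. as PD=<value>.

PD=0.0004

d₁ = [ln(V₀/D) + (r + σ²/2)T] / (σ√T)
   = [ln(116.4719/69.7222) + (0.0702 + 0.5·0.1478²)·1.4652] / (0.1478·√1.4652)
   = [0.513131 + 0.118861] / 0.178905 = 3.532552
d₂ = d₁ − σ√T = 3.532552 − 0.178905 = 3.353647
risk-neutral PD = N(−d₂) = N(-3.353647) = 0.000399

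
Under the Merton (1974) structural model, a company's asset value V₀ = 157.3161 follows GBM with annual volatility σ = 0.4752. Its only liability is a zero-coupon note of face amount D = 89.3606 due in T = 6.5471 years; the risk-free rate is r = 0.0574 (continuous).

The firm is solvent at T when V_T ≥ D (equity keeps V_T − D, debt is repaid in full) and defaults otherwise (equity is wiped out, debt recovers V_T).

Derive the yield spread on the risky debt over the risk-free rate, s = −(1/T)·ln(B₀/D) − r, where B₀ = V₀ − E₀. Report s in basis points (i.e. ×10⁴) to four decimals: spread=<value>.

d₁ = [ln(V₀/D) + (r + σ²/2)T] / (σ√T)
   = [ln(157.3161/89.3606) + (0.0574 + 0.5·0.4752²)·6.5471] / (0.4752·√6.5471)
   = [0.565577 + 1.115020] / 1.215909 = 1.382174
d₂ = d₁ − σ√T = 1.382174 − 1.215909 = 0.166266
N(d₁) = 0.916541,  N(d₂) = 0.566026,  e^(−rT) = 0.686737
E₀ = V₀·N(d₁) − D·e^(−rT)·N(d₂)
   = 157.3161·0.916541 − 89.3606·0.686737·0.566026 = 109.451176
B₀ = V₀ − E₀ = 157.3161 − 109.451176 = 47.864924
spread = −(1/T)·ln(B₀/D) − r = −(1/6.5471)·ln(47.864924/89.3606) − 0.0574 = 0.03795472
in basis points: 0.03795472 × 10⁴ = 379.5472 bp

spread=379.5472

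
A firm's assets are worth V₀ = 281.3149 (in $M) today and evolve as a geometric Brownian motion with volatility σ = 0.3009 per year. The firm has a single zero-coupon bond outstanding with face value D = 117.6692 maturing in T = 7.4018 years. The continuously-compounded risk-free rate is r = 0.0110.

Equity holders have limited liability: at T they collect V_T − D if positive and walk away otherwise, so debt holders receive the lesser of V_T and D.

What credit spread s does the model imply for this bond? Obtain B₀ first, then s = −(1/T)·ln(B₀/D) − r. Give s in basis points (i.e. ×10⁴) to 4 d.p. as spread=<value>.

spread=105.7013

d₁ = [ln(V₀/D) + (r + σ²/2)T] / (σ√T)
   = [ln(281.3149/117.6692) + (0.0110 + 0.5·0.3009²)·7.4018] / (0.3009·√7.4018)
   = [0.871597 + 0.416502] / 0.818636 = 1.573471
d₂ = d₁ − σ√T = 1.573471 − 0.818636 = 0.754834
N(d₁) = 0.942195,  N(d₂) = 0.774826,  e^(−rT) = 0.921807
E₀ = V₀·N(d₁) − D·e^(−rT)·N(d₂)
   = 281.3149·0.942195 − 117.6692·0.921807·0.774826 = 181.009502
B₀ = V₀ − E₀ = 281.3149 − 181.009502 = 100.305398
spread = −(1/T)·ln(B₀/D) − r = −(1/7.4018)·ln(100.305398/117.6692) − 0.0110 = 0.01057013
in basis points: 0.01057013 × 10⁴ = 105.7013 bp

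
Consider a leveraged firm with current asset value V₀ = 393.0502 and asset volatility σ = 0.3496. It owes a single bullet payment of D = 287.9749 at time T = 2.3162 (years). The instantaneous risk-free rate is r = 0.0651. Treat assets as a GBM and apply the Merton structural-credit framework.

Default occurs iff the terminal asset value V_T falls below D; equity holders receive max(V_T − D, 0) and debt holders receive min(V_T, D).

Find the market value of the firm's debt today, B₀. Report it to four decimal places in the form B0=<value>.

B0=230.3709

d₁ = [ln(V₀/D) + (r + σ²/2)T] / (σ√T)
   = [ln(393.0502/287.9749) + (0.0651 + 0.5·0.3496²)·2.3162] / (0.3496·√2.3162)
   = [0.311064 + 0.292328] / 0.532059 = 1.134070
d₂ = d₁ − σ√T = 1.134070 − 0.532059 = 0.602012
N(d₁) = 0.871617,  N(d₂) = 0.726417,  e^(−rT) = 0.860033
E₀ = V₀·N(d₁) − D·e^(−rT)·N(d₂)
   = 393.0502·0.871617 − 287.9749·0.860033·0.726417 = 162.679295
B₀ = V₀ − E₀ = 393.0502 − 162.679295 = 230.370905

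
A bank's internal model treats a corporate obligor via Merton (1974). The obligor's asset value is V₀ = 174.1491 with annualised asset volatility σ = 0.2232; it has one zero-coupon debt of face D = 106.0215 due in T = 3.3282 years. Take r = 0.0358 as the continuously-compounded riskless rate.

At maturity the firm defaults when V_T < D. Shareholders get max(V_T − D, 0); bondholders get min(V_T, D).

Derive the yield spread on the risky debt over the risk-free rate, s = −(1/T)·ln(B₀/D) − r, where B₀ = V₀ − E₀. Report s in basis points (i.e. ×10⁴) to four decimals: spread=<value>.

d₁ = [ln(V₀/D) + (r + σ²/2)T] / (σ√T)
   = [ln(174.1491/106.0215) + (0.0358 + 0.5·0.2232²)·3.3282] / (0.2232·√3.3282)
   = [0.496270 + 0.202052] / 0.407192 = 1.714971
d₂ = d₁ − σ√T = 1.714971 − 0.407192 = 1.307780
N(d₁) = 0.956825,  N(d₂) = 0.904526,  e^(−rT) = 0.887675
E₀ = V₀·N(d₁) − D·e^(−rT)·N(d₂)
   = 174.1491·0.956825 − 106.0215·0.887675·0.904526 = 81.502845
B₀ = V₀ − E₀ = 174.1491 − 81.502845 = 92.646255
spread = −(1/T)·ln(B₀/D) − r = −(1/3.3282)·ln(92.646255/106.0215) − 0.0358 = 0.00471841
in basis points: 0.00471841 × 10⁴ = 47.1841 bp

spread=47.1841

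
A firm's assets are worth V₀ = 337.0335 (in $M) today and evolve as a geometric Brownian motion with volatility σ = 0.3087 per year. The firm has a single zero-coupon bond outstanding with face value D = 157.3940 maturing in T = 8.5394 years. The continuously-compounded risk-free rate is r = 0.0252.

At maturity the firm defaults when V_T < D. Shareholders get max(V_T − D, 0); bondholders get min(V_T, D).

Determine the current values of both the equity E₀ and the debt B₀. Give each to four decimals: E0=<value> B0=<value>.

d₁ = [ln(V₀/D) + (r + σ²/2)T] / (σ√T)
   = [ln(337.0335/157.3940) + (0.0252 + 0.5·0.3087²)·8.5394] / (0.3087·√8.5394)
   = [0.761430 + 0.622077] / 0.902091 = 1.533667
d₂ = d₁ − σ√T = 1.533667 − 0.902091 = 0.631576
N(d₁) = 0.937444,  N(d₂) = 0.736168,  e^(−rT) = 0.806386
E₀ = V₀·N(d₁) − D·e^(−rT)·N(d₂)
   = 337.0335·0.937444 − 157.3940·0.806386·0.736168 = 222.515431
B₀ = V₀ − E₀ = 337.0335 − 222.515431 = 114.518069

E0=222.5154 B0=114.5181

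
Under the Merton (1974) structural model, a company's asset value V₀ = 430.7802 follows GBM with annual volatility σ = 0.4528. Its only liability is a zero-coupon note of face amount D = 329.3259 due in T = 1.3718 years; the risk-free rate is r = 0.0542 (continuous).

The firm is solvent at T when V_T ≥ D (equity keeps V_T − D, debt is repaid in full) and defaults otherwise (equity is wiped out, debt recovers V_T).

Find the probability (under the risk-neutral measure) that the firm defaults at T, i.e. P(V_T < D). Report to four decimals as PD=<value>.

PD=0.3515

d₁ = [ln(V₀/D) + (r + σ²/2)T] / (σ√T)
   = [ln(430.7802/329.3259) + (0.0542 + 0.5·0.4528²)·1.3718] / (0.4528·√1.3718)
   = [0.268550 + 0.214980] / 0.530337 = 0.911742
d₂ = d₁ − σ√T = 0.911742 − 0.530337 = 0.381405
risk-neutral PD = N(−d₂) = N(-0.381405) = 0.351451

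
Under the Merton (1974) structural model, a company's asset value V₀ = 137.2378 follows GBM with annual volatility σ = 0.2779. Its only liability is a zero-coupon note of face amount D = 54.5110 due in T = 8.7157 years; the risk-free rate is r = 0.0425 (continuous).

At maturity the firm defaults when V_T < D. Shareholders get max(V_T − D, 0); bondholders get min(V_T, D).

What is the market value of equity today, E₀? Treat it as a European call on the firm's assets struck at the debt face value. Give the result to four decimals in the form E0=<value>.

E0=100.9612

d₁ = [ln(V₀/D) + (r + σ²/2)T] / (σ√T)
   = [ln(137.2378/54.5110) + (0.0425 + 0.5·0.2779²)·8.7157] / (0.2779·√8.7157)
   = [0.923313 + 0.706967] / 0.820427 = 1.987112
d₂ = d₁ − σ√T = 1.987112 − 0.820427 = 1.166686
N(d₁) = 0.976545,  N(d₂) = 0.878331,  e^(−rT) = 0.690446
E₀ = V₀·N(d₁) − D·e^(−rT)·N(d₂)
   = 137.2378·0.976545 − 54.5110·0.690446·0.878331 = 100.961211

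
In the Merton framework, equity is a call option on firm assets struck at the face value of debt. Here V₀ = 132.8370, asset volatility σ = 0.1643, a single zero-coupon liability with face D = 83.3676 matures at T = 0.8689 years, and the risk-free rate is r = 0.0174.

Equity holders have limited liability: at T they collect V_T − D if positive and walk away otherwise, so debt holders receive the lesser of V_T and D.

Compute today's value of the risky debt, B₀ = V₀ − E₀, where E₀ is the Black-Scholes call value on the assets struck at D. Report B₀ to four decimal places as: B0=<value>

d₁ = [ln(V₀/D) + (r + σ²/2)T] / (σ√T)
   = [ln(132.8370/83.3676) + (0.0174 + 0.5·0.1643²)·0.8689] / (0.1643·√0.8689)
   = [0.465863 + 0.026847] / 0.153152 = 3.217130
d₂ = d₁ − σ√T = 3.217130 − 0.153152 = 3.063978
N(d₁) = 0.999353,  N(d₂) = 0.998908,  e^(−rT) = 0.984995
E₀ = V₀·N(d₁) − D·e^(−rT)·N(d₂)
   = 132.8370·0.999353 − 83.3676·0.984995·0.998908 = 50.724022
B₀ = V₀ − E₀ = 132.8370 − 50.724022 = 82.112978

B0=82.1130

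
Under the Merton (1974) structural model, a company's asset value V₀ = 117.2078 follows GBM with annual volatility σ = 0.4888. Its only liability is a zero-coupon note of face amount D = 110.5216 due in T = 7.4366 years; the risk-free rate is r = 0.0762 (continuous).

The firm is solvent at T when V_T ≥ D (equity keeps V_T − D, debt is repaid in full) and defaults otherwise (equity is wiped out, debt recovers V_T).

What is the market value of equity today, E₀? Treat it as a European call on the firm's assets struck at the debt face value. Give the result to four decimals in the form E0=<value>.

d₁ = [ln(V₀/D) + (r + σ²/2)T] / (σ√T)
   = [ln(117.2078/110.5216) + (0.0762 + 0.5·0.4888²)·7.4366] / (0.4888·√7.4366)
   = [0.058737 + 1.455065] / 1.332964 = 1.135667
d₂ = d₁ − σ√T = 1.135667 − 1.332964 = -0.197297
N(d₁) = 0.871952,  N(d₂) = 0.421797,  e^(−rT) = 0.567412
E₀ = V₀·N(d₁) − D·e^(−rT)·N(d₂)
   = 117.2078·0.871952 − 110.5216·0.567412·0.421797 = 75.748093

E0=75.7481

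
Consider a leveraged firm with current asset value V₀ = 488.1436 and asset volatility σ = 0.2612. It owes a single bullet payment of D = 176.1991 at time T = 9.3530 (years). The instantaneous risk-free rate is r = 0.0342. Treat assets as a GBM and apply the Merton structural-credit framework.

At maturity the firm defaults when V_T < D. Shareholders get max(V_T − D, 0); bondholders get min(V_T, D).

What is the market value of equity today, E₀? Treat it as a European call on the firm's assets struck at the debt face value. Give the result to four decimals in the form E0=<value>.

E0=363.8264

d₁ = [ln(V₀/D) + (r + σ²/2)T] / (σ√T)
   = [ln(488.1436/176.1991) + (0.0342 + 0.5·0.2612²)·9.3530] / (0.2612·√9.3530)
   = [1.018995 + 0.638929] / 0.798819 = 2.075468
d₂ = d₁ − σ√T = 2.075468 − 0.798819 = 1.276648
N(d₁) = 0.981028,  N(d₂) = 0.899137,  e^(−rT) = 0.726242
E₀ = V₀·N(d₁) − D·e^(−rT)·N(d₂)
   = 488.1436·0.981028 − 176.1991·0.726242·0.899137 = 363.826397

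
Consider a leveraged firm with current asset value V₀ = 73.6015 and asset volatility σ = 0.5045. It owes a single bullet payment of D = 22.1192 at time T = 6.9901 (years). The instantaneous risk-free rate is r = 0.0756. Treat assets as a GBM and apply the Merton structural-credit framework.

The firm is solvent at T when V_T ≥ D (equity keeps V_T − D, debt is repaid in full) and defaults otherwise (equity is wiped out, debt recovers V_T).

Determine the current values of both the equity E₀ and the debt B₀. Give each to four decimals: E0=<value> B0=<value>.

E0=62.1854 B0=11.4161

d₁ = [ln(V₀/D) + (r + σ²/2)T] / (σ√T)
   = [ln(73.6015/22.1192) + (0.0756 + 0.5·0.5045²)·6.9901] / (0.5045·√6.9901)
   = [1.202219 + 1.418013] / 1.333837 = 1.964431
d₂ = d₁ − σ√T = 1.964431 − 1.333837 = 0.630594
N(d₁) = 0.975260,  N(d₂) = 0.735847,  e^(−rT) = 0.589517
E₀ = V₀·N(d₁) − D·e^(−rT)·N(d₂)
   = 73.6015·0.975260 − 22.1192·0.589517·0.735847 = 62.185411
B₀ = V₀ − E₀ = 73.6015 − 62.185411 = 11.416089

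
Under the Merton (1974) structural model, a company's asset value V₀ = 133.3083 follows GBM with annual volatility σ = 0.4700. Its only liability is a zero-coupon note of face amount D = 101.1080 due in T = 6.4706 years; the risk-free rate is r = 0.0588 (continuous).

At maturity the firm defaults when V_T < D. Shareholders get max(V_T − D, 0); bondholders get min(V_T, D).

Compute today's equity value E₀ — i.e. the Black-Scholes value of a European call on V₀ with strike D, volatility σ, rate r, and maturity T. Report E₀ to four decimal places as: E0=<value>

E0=83.3353

d₁ = [ln(V₀/D) + (r + σ²/2)T] / (σ√T)
   = [ln(133.3083/101.1080) + (0.0588 + 0.5·0.4700²)·6.4706] / (0.4700·√6.4706)
   = [0.276475 + 1.095149] / 1.195557 = 1.147268
d₂ = d₁ − σ√T = 1.147268 − 1.195557 = -0.048288
N(d₁) = 0.874365,  N(d₂) = 0.480743,  e^(−rT) = 0.683539
E₀ = V₀·N(d₁) − D·e^(−rT)·N(d₂)
   = 133.3083·0.874365 − 101.1080·0.683539·0.480743 = 83.335280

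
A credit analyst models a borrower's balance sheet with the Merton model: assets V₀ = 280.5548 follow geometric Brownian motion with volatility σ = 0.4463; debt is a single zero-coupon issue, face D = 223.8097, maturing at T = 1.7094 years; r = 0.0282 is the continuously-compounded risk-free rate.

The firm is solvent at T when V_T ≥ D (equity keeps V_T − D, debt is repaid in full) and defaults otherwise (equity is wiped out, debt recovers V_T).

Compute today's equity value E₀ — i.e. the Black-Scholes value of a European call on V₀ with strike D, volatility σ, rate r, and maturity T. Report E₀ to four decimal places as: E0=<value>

E0=96.2377

d₁ = [ln(V₀/D) + (r + σ²/2)T] / (σ√T)
   = [ln(280.5548/223.8097) + (0.0282 + 0.5·0.4463²)·1.7094] / (0.4463·√1.7094)
   = [0.225973 + 0.218447] / 0.583511 = 0.761632
d₂ = d₁ − σ√T = 0.761632 − 0.583511 = 0.178121
N(d₁) = 0.776860,  N(d₂) = 0.570686,  e^(−rT) = 0.952938
E₀ = V₀·N(d₁) − D·e^(−rT)·N(d₂)
   = 280.5548·0.776860 − 223.8097·0.952938·0.570686 = 96.237699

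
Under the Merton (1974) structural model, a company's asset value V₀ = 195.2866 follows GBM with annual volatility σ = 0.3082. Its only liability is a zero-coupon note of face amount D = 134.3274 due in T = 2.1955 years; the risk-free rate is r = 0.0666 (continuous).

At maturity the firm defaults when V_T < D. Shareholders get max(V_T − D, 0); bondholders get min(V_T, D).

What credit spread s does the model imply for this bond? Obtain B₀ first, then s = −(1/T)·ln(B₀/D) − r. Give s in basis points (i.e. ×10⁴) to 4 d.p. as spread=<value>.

spread=171.3697

d₁ = [ln(V₀/D) + (r + σ²/2)T] / (σ√T)
   = [ln(195.2866/134.3274) + (0.0666 + 0.5·0.3082²)·2.1955] / (0.3082·√2.1955)
   = [0.374188 + 0.250493] / 0.456667 = 1.367914
d₂ = d₁ − σ√T = 1.367914 − 0.456667 = 0.911247
N(d₁) = 0.914330,  N(d₂) = 0.818917,  e^(−rT) = 0.863967
E₀ = V₀·N(d₁) − D·e^(−rT)·N(d₂)
   = 195.2866·0.914330 − 134.3274·0.863967·0.818917 = 83.517449
B₀ = V₀ − E₀ = 195.2866 − 83.517449 = 111.769151
spread = −(1/T)·ln(B₀/D) − r = −(1/2.1955)·ln(111.769151/134.3274) − 0.0666 = 0.01713697
in basis points: 0.01713697 × 10⁴ = 171.3697 bp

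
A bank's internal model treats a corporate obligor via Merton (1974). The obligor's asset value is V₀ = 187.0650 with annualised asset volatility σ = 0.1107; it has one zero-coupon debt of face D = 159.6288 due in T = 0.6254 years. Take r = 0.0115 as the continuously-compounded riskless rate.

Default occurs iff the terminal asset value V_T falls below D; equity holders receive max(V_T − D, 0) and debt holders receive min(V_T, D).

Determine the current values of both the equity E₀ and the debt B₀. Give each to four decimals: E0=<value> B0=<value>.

E0=28.7493 B0=158.3157

d₁ = [ln(V₀/D) + (r + σ²/2)T] / (σ√T)
   = [ln(187.0650/159.6288) + (0.0115 + 0.5·0.1107²)·0.6254] / (0.1107·√0.6254)
   = [0.158605 + 0.011024] / 0.087544 = 1.937643
d₂ = d₁ − σ√T = 1.937643 − 0.087544 = 1.850099
N(d₁) = 0.973667,  N(d₂) = 0.967850,  e^(−rT) = 0.992834
E₀ = V₀·N(d₁) − D·e^(−rT)·N(d₂)
   = 187.0650·0.973667 − 159.6288·0.992834·0.967850 = 28.749322
B₀ = V₀ − E₀ = 187.0650 − 28.749322 = 158.315678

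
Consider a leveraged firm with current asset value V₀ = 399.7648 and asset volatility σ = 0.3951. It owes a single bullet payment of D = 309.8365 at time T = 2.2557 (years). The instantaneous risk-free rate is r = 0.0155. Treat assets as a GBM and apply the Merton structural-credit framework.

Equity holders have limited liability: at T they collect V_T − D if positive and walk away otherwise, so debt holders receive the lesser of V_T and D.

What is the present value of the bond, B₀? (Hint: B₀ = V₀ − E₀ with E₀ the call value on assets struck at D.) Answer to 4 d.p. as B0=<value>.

d₁ = [ln(V₀/D) + (r + σ²/2)T] / (σ√T)
   = [ln(399.7648/309.8365) + (0.0155 + 0.5·0.3951²)·2.2557] / (0.3951·√2.2557)
   = [0.254832 + 0.211025] / 0.593400 = 0.785064
d₂ = d₁ − σ√T = 0.785064 − 0.593400 = 0.191663
N(d₁) = 0.783792,  N(d₂) = 0.575997,  e^(−rT) = 0.965641
E₀ = V₀·N(d₁) − D·e^(−rT)·N(d₂)
   = 399.7648·0.783792 − 309.8365·0.965641·0.575997 = 140.999395
B₀ = V₀ − E₀ = 399.7648 − 140.999395 = 258.765405

B0=258.7654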